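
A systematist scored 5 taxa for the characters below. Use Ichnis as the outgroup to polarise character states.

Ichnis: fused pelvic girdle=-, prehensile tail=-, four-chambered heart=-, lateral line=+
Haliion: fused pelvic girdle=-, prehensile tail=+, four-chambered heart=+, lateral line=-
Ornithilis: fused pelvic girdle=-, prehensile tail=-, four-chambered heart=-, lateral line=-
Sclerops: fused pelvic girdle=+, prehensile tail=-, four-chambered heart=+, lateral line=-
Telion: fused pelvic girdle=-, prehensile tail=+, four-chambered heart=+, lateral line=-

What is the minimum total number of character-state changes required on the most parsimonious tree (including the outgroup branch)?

Character polarity is set by the outgroup: the derived state is whichever differs from the outgroup's state, so for lateral line the derived state is '-', and for the remaining characters it is '+'.
fused pelvic girdle (derived state '+') is unique to Sclerops (autapomorphy; uninformative for grouping).
prehensile tail: derived state '+' in Haliion and Telion only — synapomorphy for {Haliion, Telion}.
four-chambered heart (derived state '+') is shared by Haliion, Sclerops, and Telion — a synapomorphy uniting that clade.
All ingroup taxa share the derived state '-' for lateral line; it defines the ingroup but does not resolve relationships within it.
Most parsimonious ingroup topology: (((Haliion,Telion),Sclerops),Ornithilis).
Changes per character on this tree: fused pelvic girdle: 1; prehensile tail: 1; four-chambered heart: 1; lateral line: 1.
Total = 4.

4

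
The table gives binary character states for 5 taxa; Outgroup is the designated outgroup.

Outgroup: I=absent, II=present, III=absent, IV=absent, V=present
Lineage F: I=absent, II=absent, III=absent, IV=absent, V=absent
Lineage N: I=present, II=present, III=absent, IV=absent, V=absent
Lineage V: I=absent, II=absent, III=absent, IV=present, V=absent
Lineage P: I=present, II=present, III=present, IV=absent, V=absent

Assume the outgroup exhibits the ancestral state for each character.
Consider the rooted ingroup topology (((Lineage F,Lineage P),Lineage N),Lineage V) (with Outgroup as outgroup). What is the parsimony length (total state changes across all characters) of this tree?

Map each character onto (((Lineage F,Lineage P),Lineage N),Lineage V) (rooted by Outgroup) and count the minimum state changes it requires (Fitch parsimony):
I: 2; II: 2; III: 1; IV: 1; V: 1.
Total tree length = 7.

7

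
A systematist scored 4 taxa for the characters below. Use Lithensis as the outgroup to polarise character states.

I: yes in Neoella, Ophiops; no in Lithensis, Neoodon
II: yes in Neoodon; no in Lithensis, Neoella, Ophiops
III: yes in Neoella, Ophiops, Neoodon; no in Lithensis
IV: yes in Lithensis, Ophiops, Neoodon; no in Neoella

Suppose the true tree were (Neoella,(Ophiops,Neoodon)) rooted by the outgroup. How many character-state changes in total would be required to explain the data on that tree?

5

Map each character onto (Neoella,(Ophiops,Neoodon)) (rooted by Lithensis) and count the minimum state changes it requires (Fitch parsimony):
I: 2; II: 1; III: 1; IV: 1.
Total tree length = 5.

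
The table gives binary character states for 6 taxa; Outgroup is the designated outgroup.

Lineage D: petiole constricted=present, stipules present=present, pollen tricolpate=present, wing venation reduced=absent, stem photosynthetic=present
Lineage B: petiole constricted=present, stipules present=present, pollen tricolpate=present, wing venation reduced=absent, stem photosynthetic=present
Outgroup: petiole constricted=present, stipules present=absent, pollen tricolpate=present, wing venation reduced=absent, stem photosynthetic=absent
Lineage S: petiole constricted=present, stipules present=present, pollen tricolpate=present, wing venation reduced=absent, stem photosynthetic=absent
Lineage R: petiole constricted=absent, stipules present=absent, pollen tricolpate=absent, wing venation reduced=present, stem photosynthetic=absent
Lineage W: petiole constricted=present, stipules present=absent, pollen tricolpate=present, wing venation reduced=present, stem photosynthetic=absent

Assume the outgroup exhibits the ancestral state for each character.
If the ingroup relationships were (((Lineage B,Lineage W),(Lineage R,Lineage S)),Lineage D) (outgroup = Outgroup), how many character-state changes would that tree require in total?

9

Map each character onto (((Lineage B,Lineage W),(Lineage R,Lineage S)),Lineage D) (rooted by Outgroup) and count the minimum state changes it requires (Fitch parsimony):
petiole constricted: 1; stipules present: 3; pollen tricolpate: 1; wing venation reduced: 2; stem photosynthetic: 2.
Total tree length = 9.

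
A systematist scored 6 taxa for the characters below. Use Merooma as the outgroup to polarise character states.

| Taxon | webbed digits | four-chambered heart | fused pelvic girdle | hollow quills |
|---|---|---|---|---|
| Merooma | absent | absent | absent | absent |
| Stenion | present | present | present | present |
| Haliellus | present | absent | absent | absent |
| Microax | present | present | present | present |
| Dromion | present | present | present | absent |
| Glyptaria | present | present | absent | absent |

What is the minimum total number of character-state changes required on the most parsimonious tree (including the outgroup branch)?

The outgroup has state 'absent' for every character, so 'present' is the derived state throughout.
All ingroup taxa share the derived state 'present' for webbed digits; it defines the ingroup but does not resolve relationships within it.
four-chambered heart (derived state 'present') is shared by Dromion, Glyptaria, Microax, and Stenion — a synapomorphy uniting that clade.
fused pelvic girdle: derived state 'present' in Dromion, Microax, and Stenion only — synapomorphy for {Dromion, Microax, Stenion}.
hollow quills: derived state 'present' in Microax and Stenion only — synapomorphy for {Microax, Stenion}.
Most parsimonious ingroup topology: ((((Stenion,Microax),Dromion),Glyptaria),Haliellus).
Changes per character on this tree: webbed digits: 1; four-chambered heart: 1; fused pelvic girdle: 1; hollow quills: 1.
Total = 4.

4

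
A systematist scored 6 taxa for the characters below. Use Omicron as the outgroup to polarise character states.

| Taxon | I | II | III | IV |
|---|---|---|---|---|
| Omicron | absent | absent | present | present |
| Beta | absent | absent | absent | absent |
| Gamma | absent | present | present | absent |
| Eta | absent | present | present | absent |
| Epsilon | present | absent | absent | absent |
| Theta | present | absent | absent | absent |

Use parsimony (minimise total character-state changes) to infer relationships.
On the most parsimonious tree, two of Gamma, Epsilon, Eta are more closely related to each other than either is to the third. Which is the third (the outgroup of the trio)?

Character polarity is set by the outgroup: the derived state is whichever differs from the outgroup's state, so for III, IV the derived state is 'absent', and for the remaining characters it is 'present'.
I: derived state 'present' in Epsilon and Theta only — synapomorphy for {Epsilon, Theta}.
II (derived state 'present') is shared by Eta and Gamma — a synapomorphy uniting that clade.
III (derived state 'absent') is shared by Beta, Epsilon, and Theta — a synapomorphy uniting that clade.
All ingroup taxa share the derived state 'absent' for IV; it defines the ingroup but does not resolve relationships within it.
Most parsimonious ingroup topology: ((Beta,(Epsilon,Theta)),(Gamma,Eta)).
Gamma and Eta share a more recent common ancestor with each other than either does with Epsilon, so Epsilon is the least closely related of the three.

Epsilon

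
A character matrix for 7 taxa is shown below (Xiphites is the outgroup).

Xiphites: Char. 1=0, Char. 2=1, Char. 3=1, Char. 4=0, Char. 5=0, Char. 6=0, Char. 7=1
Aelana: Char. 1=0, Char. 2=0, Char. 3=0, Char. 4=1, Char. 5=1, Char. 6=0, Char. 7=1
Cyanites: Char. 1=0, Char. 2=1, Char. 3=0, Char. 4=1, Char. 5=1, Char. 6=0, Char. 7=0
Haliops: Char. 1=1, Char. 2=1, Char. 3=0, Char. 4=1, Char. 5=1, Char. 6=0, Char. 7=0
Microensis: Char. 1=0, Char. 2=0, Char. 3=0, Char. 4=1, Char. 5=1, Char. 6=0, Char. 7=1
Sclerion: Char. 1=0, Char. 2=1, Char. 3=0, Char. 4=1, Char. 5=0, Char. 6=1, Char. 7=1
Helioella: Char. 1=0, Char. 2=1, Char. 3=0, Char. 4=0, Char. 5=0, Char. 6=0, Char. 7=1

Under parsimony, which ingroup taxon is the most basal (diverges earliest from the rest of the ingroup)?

Helioella

Character polarity is set by the outgroup: the derived state is whichever differs from the outgroup's state, so for Char. 2, Char. 3, Char. 7 the derived state is '0', and for the remaining characters it is '1'.
Char. 1 (derived state '1') is unique to Haliops (autapomorphy; uninformative for grouping).
Only Aelana and Microensis show the derived state '0' for Char. 2, supporting them as a clade.
All ingroup taxa share the derived state '0' for Char. 3; it defines the ingroup but does not resolve relationships within it.
Char. 4 (derived state '1') is shared by Aelana, Cyanites, Haliops, Microensis, and Sclerion — a synapomorphy uniting that clade.
Char. 5 (derived state '1') is shared by Aelana, Cyanites, Haliops, and Microensis — a synapomorphy uniting that clade.
Char. 6: derived state '1' in Sclerion only — an autapomorphy, so it tells us nothing about relationships among taxa.
Char. 7: derived state '0' in Cyanites and Haliops only — synapomorphy for {Cyanites, Haliops}.
Most parsimonious ingroup topology: ((((Aelana,Microensis),(Cyanites,Haliops)),Sclerion),Helioella).
Helioella is sister to the clade containing all other ingroup taxa, so it is the earliest-diverging (most basal) ingroup lineage.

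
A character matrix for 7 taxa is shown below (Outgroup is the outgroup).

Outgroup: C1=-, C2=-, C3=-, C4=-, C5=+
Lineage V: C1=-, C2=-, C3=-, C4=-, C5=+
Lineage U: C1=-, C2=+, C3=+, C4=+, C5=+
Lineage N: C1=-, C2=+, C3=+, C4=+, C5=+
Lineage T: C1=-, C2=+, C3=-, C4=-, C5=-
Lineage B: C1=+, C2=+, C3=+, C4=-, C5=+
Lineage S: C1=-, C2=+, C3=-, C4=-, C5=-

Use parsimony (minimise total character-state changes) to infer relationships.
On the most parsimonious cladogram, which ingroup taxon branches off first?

Lineage V

Character polarity is set by the outgroup: the derived state is whichever differs from the outgroup's state, so for C5 the derived state is '-', and for the remaining characters it is '+'.
C1: derived state '+' in Lineage B only — an autapomorphy, so it tells us nothing about relationships among taxa.
Only Lineage B, Lineage N, Lineage S, Lineage T, and Lineage U show the derived state '+' for C2, supporting them as a clade.
Only Lineage B, Lineage N, and Lineage U show the derived state '+' for C3, supporting them as a clade.
C4 (derived state '+') is shared by Lineage N and Lineage U — a synapomorphy uniting that clade.
Only Lineage S and Lineage T show the derived state '-' for C5, supporting them as a clade.
Most parsimonious ingroup topology: (Lineage V,(((Lineage U,Lineage N),Lineage B),(Lineage T,Lineage S))).
Lineage V is sister to the clade containing all other ingroup taxa, so it is the earliest-diverging (most basal) ingroup lineage.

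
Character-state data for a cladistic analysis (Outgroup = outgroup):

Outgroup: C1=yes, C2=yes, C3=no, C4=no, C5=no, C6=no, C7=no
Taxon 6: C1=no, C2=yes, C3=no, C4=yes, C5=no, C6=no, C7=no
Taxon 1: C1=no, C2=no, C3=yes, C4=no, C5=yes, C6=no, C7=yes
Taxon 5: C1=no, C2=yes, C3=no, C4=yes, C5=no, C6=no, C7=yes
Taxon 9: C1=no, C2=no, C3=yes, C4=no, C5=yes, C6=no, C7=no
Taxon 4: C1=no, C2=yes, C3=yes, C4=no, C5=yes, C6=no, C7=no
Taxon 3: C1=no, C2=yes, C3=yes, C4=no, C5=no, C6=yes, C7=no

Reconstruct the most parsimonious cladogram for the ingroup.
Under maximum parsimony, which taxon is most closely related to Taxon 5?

Taxon 6

Character polarity is set by the outgroup: the derived state is whichever differs from the outgroup's state, so for C1, C2 the derived state is 'no', and for the remaining characters it is 'yes'.
C1 (derived state 'no') is shared by all ingroup taxa — unites the whole ingroup.
Only Taxon 1 and Taxon 9 show the derived state 'no' for C2, supporting them as a clade.
C3 (derived state 'yes') is shared by Taxon 1, Taxon 3, Taxon 4, and Taxon 9 — a synapomorphy uniting that clade.
C4 (derived state 'yes') is shared by Taxon 5 and Taxon 6 — a synapomorphy uniting that clade.
C5: derived state 'yes' in Taxon 1, Taxon 4, and Taxon 9 only — synapomorphy for {Taxon 1, Taxon 4, Taxon 9}.
C6 (derived state 'yes') is unique to Taxon 3 (autapomorphy; uninformative for grouping).
C7 (state 'yes') occurs in Taxon 1 and Taxon 5 but conflicts with the nesting implied by the other characters — most parsimoniously interpreted as homoplasy.
Most parsimonious ingroup topology: ((Taxon 6,Taxon 5),(((Taxon 1,Taxon 9),Taxon 4),Taxon 3)).
Taxon 5 and Taxon 6 form a cherry on this tree, so they are sister taxa.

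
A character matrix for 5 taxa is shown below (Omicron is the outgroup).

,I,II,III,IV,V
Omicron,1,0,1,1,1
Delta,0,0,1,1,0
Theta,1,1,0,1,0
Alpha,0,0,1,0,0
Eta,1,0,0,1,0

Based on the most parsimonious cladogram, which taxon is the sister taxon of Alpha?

Delta

Character polarity is set by the outgroup: the derived state is whichever differs from the outgroup's state, so for I, III, IV, V the derived state is '0', and for the remaining characters it is '1'.
I (derived state '0') is shared by Alpha and Delta — a synapomorphy uniting that clade.
II (derived state '1') is unique to Theta (autapomorphy; uninformative for grouping).
III: derived state '0' in Eta and Theta only — synapomorphy for {Eta, Theta}.
IV (derived state '0') is unique to Alpha (autapomorphy; uninformative for grouping).
All ingroup taxa share the derived state '0' for V; it defines the ingroup but does not resolve relationships within it.
Most parsimonious ingroup topology: ((Delta,Alpha),(Theta,Eta)).
Alpha and Delta form a cherry on this tree, so they are sister taxa.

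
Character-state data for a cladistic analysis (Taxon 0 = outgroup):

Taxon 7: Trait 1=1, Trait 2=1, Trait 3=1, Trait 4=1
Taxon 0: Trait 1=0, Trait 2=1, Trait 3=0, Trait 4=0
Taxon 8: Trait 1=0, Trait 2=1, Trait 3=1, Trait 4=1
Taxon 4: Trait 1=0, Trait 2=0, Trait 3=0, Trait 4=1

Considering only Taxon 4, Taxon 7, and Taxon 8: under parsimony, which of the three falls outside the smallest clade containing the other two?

Character polarity is set by the outgroup: the derived state is whichever differs from the outgroup's state, so for Trait 2 the derived state is '0', and for the remaining characters it is '1'.
Trait 1: derived state '1' in Taxon 7 only — an autapomorphy, so it tells us nothing about relationships among taxa.
Trait 2 (derived state '0') is unique to Taxon 4 (autapomorphy; uninformative for grouping).
Trait 3: derived state '1' in Taxon 7 and Taxon 8 only — synapomorphy for {Taxon 7, Taxon 8}.
All ingroup taxa share the derived state '1' for Trait 4; it defines the ingroup but does not resolve relationships within it.
Most parsimonious ingroup topology: (Taxon 4,(Taxon 7,Taxon 8)).
Taxon 7 and Taxon 8 share a more recent common ancestor with each other than either does with Taxon 4, so Taxon 4 is the least closely related of the three.

Taxon 4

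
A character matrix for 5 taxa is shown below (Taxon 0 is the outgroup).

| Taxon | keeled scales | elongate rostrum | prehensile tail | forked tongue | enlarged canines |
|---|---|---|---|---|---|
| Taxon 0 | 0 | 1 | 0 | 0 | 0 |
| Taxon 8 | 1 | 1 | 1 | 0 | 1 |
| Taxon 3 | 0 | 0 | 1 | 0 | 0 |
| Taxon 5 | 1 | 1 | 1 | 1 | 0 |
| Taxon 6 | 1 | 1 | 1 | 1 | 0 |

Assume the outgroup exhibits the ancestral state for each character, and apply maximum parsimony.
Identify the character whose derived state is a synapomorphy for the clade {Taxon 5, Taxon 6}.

Character polarity is set by the outgroup: the derived state is whichever differs from the outgroup's state, so for elongate rostrum the derived state is '0', and for the remaining characters it is '1'.
Only Taxon 5, Taxon 6, and Taxon 8 show the derived state '1' for keeled scales, supporting them as a clade.
elongate rostrum (derived state '0') is unique to Taxon 3 (autapomorphy; uninformative for grouping).
prehensile tail (derived state '1') is shared by all ingroup taxa — unites the whole ingroup.
Only Taxon 5 and Taxon 6 show the derived state '1' for forked tongue, supporting them as a clade.
enlarged canines (derived state '1') is unique to Taxon 8 (autapomorphy; uninformative for grouping).
Most parsimonious ingroup topology: ((Taxon 8,(Taxon 5,Taxon 6)),Taxon 3).
The clade {Taxon 5, Taxon 6} is supported by forked tongue: its derived state '1' occurs in exactly those taxa and in no other taxon (including the outgroup).

forked tongue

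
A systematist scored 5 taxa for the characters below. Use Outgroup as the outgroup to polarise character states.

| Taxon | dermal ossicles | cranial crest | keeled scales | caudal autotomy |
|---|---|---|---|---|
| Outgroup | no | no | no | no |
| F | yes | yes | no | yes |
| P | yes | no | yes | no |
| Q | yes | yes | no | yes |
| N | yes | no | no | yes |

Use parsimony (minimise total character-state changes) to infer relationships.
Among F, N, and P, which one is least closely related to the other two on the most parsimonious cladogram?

P

The outgroup has state 'no' for every character, so 'yes' is the derived state throughout.
dermal ossicles (derived state 'yes') is shared by all ingroup taxa — unites the whole ingroup.
cranial crest (derived state 'yes') is shared by F and Q — a synapomorphy uniting that clade.
keeled scales (derived state 'yes') is unique to P (autapomorphy; uninformative for grouping).
Only F, N, and Q show the derived state 'yes' for caudal autotomy, supporting them as a clade.
Most parsimonious ingroup topology: (((F,Q),N),P).
F and N share a more recent common ancestor with each other than either does with P, so P is the least closely related of the three.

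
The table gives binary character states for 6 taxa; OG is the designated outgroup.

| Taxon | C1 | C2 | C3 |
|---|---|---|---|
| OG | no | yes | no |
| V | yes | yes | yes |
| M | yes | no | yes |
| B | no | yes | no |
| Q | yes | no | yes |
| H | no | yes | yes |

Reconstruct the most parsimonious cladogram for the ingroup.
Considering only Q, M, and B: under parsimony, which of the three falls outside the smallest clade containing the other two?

Character polarity is set by the outgroup: the derived state is whichever differs from the outgroup's state, so for C2 the derived state is 'no', and for the remaining characters it is 'yes'.
C1 (derived state 'yes') is shared by M, Q, and V — a synapomorphy uniting that clade.
C2: derived state 'no' in M and Q only — synapomorphy for {M, Q}.
Only H, M, Q, and V show the derived state 'yes' for C3, supporting them as a clade.
Most parsimonious ingroup topology: (((V,(M,Q)),H),B).
Q and M share a more recent common ancestor with each other than either does with B, so B is the least closely related of the three.

B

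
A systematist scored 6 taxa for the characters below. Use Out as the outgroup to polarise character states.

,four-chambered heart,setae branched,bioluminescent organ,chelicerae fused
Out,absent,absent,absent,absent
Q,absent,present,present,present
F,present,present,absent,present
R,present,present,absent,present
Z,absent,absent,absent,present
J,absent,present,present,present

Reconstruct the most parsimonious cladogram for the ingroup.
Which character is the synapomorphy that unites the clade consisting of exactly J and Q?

The outgroup has state 'absent' for every character, so 'present' is the derived state throughout.
four-chambered heart: derived state 'present' in F and R only — synapomorphy for {F, R}.
setae branched (derived state 'present') is shared by F, J, Q, and R — a synapomorphy uniting that clade.
Only J and Q show the derived state 'present' for bioluminescent organ, supporting them as a clade.
All ingroup taxa share the derived state 'present' for chelicerae fused; it defines the ingroup but does not resolve relationships within it.
Most parsimonious ingroup topology: (((Q,J),(F,R)),Z).
The clade {J, Q} is supported by bioluminescent organ: its derived state 'present' occurs in exactly those taxa and in no other taxon (including the outgroup).

bioluminescent organ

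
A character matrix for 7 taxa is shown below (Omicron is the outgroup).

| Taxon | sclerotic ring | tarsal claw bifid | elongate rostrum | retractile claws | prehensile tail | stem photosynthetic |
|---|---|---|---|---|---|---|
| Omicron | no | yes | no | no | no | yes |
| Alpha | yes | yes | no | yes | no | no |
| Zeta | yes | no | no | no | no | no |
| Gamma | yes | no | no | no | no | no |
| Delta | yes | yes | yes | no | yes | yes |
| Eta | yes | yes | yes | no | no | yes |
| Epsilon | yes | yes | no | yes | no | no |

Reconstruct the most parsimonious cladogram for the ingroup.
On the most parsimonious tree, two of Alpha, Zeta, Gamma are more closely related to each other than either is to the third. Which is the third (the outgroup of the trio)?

Alpha

Character polarity is set by the outgroup: the derived state is whichever differs from the outgroup's state, so for tarsal claw bifid, stem photosynthetic the derived state is 'no', and for the remaining characters it is 'yes'.
All ingroup taxa share the derived state 'yes' for sclerotic ring; it defines the ingroup but does not resolve relationships within it.
tarsal claw bifid: derived state 'no' in Gamma and Zeta only — synapomorphy for {Gamma, Zeta}.
elongate rostrum (derived state 'yes') is shared by Delta and Eta — a synapomorphy uniting that clade.
retractile claws: derived state 'yes' in Alpha and Epsilon only — synapomorphy for {Alpha, Epsilon}.
prehensile tail (derived state 'yes') is unique to Delta (autapomorphy; uninformative for grouping).
stem photosynthetic (derived state 'no') is shared by Alpha, Epsilon, Gamma, and Zeta — a synapomorphy uniting that clade.
Most parsimonious ingroup topology: (((Alpha,Epsilon),(Zeta,Gamma)),(Delta,Eta)).
Zeta and Gamma share a more recent common ancestor with each other than either does with Alpha, so Alpha is the least closely related of the three.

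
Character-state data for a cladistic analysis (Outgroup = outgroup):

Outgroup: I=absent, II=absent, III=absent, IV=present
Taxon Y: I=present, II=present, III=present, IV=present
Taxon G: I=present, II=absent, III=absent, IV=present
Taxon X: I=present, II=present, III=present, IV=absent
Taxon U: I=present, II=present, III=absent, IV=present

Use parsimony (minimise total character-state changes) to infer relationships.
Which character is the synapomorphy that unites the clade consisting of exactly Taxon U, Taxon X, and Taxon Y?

II

Character polarity is set by the outgroup: the derived state is whichever differs from the outgroup's state, so for IV the derived state is 'absent', and for the remaining characters it is 'present'.
All ingroup taxa share the derived state 'present' for I; it defines the ingroup but does not resolve relationships within it.
II (derived state 'present') is shared by Taxon U, Taxon X, and Taxon Y — a synapomorphy uniting that clade.
III (derived state 'present') is shared by Taxon X and Taxon Y — a synapomorphy uniting that clade.
IV (derived state 'absent') is unique to Taxon X (autapomorphy; uninformative for grouping).
Most parsimonious ingroup topology: (((Taxon Y,Taxon X),Taxon U),Taxon G).
The clade {Taxon U, Taxon X, Taxon Y} is supported by II: its derived state 'present' occurs in exactly those taxa and in no other taxon (including the outgroup).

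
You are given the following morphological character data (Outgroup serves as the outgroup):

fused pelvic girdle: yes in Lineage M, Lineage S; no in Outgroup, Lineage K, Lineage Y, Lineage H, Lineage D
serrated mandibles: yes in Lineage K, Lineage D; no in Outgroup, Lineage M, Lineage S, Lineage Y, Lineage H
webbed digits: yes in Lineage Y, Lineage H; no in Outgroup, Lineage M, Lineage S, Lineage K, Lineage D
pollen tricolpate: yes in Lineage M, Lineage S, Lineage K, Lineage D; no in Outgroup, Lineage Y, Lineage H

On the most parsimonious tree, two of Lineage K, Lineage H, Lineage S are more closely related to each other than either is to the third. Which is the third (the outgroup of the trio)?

Lineage H

The outgroup has state 'no' for every character, so 'yes' is the derived state throughout.
Only Lineage M and Lineage S show the derived state 'yes' for fused pelvic girdle, supporting them as a clade.
Only Lineage D and Lineage K show the derived state 'yes' for serrated mandibles, supporting them as a clade.
Only Lineage H and Lineage Y show the derived state 'yes' for webbed digits, supporting them as a clade.
pollen tricolpate: derived state 'yes' in Lineage D, Lineage K, Lineage M, and Lineage S only — synapomorphy for {Lineage D, Lineage K, Lineage M, Lineage S}.
Most parsimonious ingroup topology: (((Lineage M,Lineage S),(Lineage K,Lineage D)),(Lineage Y,Lineage H)).
Lineage S and Lineage K share a more recent common ancestor with each other than either does with Lineage H, so Lineage H is the least closely related of the three.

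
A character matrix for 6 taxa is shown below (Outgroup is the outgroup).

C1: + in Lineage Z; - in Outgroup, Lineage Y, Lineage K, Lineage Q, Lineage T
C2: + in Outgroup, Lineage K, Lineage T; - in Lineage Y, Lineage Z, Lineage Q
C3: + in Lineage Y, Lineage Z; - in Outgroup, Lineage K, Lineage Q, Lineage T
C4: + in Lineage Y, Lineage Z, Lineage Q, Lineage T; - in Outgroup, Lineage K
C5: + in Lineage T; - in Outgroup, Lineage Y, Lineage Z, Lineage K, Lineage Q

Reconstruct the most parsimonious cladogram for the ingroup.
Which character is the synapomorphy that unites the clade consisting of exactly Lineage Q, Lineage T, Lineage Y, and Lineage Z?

C4

Character polarity is set by the outgroup: the derived state is whichever differs from the outgroup's state, so for C2 the derived state is '-', and for the remaining characters it is '+'.
C1 (derived state '+') is unique to Lineage Z (autapomorphy; uninformative for grouping).
Only Lineage Q, Lineage Y, and Lineage Z show the derived state '-' for C2, supporting them as a clade.
C3: derived state '+' in Lineage Y and Lineage Z only — synapomorphy for {Lineage Y, Lineage Z}.
Only Lineage Q, Lineage T, Lineage Y, and Lineage Z show the derived state '+' for C4, supporting them as a clade.
C5 (derived state '+') is unique to Lineage T (autapomorphy; uninformative for grouping).
Most parsimonious ingroup topology: ((((Lineage Y,Lineage Z),Lineage Q),Lineage T),Lineage K).
The clade {Lineage Q, Lineage T, Lineage Y, Lineage Z} is supported by C4: its derived state '+' occurs in exactly those taxa and in no other taxon (including the outgroup).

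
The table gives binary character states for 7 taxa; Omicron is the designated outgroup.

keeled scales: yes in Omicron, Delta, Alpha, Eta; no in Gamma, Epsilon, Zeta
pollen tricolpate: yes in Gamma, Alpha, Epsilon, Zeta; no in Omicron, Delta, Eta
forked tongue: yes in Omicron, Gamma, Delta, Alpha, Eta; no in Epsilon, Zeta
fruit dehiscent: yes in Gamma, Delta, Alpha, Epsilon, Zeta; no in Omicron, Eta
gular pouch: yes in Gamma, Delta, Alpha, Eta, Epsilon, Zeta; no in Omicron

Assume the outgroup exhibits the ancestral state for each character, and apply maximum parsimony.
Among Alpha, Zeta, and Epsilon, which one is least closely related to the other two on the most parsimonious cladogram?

Character polarity is set by the outgroup: the derived state is whichever differs from the outgroup's state, so for keeled scales, forked tongue the derived state is 'no', and for the remaining characters it is 'yes'.
Only Epsilon, Gamma, and Zeta show the derived state 'no' for keeled scales, supporting them as a clade.
Only Alpha, Epsilon, Gamma, and Zeta show the derived state 'yes' for pollen tricolpate, supporting them as a clade.
forked tongue: derived state 'no' in Epsilon and Zeta only — synapomorphy for {Epsilon, Zeta}.
fruit dehiscent: derived state 'yes' in Alpha, Delta, Epsilon, Gamma, and Zeta only — synapomorphy for {Alpha, Delta, Epsilon, Gamma, Zeta}.
All ingroup taxa share the derived state 'yes' for gular pouch; it defines the ingroup but does not resolve relationships within it.
Most parsimonious ingroup topology: ((((Gamma,(Epsilon,Zeta)),Alpha),Delta),Eta).
Zeta and Epsilon share a more recent common ancestor with each other than either does with Alpha, so Alpha is the least closely related of the three.

Alpha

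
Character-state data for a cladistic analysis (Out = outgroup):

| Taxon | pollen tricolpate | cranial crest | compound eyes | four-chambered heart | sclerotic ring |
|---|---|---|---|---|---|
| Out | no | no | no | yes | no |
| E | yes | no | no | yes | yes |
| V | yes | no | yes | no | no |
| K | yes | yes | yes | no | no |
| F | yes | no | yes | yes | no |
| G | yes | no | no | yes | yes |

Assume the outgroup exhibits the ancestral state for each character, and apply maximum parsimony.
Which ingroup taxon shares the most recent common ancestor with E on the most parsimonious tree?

Character polarity is set by the outgroup: the derived state is whichever differs from the outgroup's state, so for four-chambered heart the derived state is 'no', and for the remaining characters it is 'yes'.
pollen tricolpate (derived state 'yes') is shared by all ingroup taxa — unites the whole ingroup.
cranial crest: derived state 'yes' in K only — an autapomorphy, so it tells us nothing about relationships among taxa.
compound eyes: derived state 'yes' in F, K, and V only — synapomorphy for {F, K, V}.
Only K and V show the derived state 'no' for four-chambered heart, supporting them as a clade.
Only E and G show the derived state 'yes' for sclerotic ring, supporting them as a clade.
Most parsimonious ingroup topology: ((E,G),((V,K),F)).
E and G form a cherry on this tree, so they are sister taxa.

G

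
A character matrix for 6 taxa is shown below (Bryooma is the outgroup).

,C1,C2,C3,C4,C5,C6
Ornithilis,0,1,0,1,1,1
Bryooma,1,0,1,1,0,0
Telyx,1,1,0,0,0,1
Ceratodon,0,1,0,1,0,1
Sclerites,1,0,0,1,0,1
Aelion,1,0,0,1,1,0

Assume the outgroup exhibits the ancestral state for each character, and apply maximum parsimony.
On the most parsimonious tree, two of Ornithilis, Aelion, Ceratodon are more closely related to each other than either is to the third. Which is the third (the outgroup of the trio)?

Aelion

Character polarity is set by the outgroup: the derived state is whichever differs from the outgroup's state, so for C1, C3, C4 the derived state is '0', and for the remaining characters it is '1'.
C1: derived state '0' in Ceratodon and Ornithilis only — synapomorphy for {Ceratodon, Ornithilis}.
C2 (derived state '1') is shared by Ceratodon, Ornithilis, and Telyx — a synapomorphy uniting that clade.
All ingroup taxa share the derived state '0' for C3; it defines the ingroup but does not resolve relationships within it.
C4 (derived state '0') is unique to Telyx (autapomorphy; uninformative for grouping).
C5 (state '1') occurs in Aelion and Ornithilis but conflicts with the nesting implied by the other characters — most parsimoniously interpreted as homoplasy.
C6: derived state '1' in Ceratodon, Ornithilis, Sclerites, and Telyx only — synapomorphy for {Ceratodon, Ornithilis, Sclerites, Telyx}.
Most parsimonious ingroup topology: (((Telyx,(Ceratodon,Ornithilis)),Sclerites),Aelion).
Ceratodon and Ornithilis share a more recent common ancestor with each other than either does with Aelion, so Aelion is the least closely related of the three.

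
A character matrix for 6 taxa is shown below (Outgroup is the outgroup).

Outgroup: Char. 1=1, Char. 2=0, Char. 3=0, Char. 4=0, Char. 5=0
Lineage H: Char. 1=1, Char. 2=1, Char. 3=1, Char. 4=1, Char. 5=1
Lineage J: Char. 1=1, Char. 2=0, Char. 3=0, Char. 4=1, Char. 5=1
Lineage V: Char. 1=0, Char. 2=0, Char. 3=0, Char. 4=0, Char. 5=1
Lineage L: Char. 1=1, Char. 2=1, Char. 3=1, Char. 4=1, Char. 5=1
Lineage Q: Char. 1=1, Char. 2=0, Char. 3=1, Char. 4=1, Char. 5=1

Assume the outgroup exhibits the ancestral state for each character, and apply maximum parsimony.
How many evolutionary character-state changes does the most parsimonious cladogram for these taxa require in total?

Character polarity is set by the outgroup: the derived state is whichever differs from the outgroup's state, so for Char. 1 the derived state is '0', and for the remaining characters it is '1'.
Char. 1: derived state '0' in Lineage V only — an autapomorphy, so it tells us nothing about relationships among taxa.
Char. 2 (derived state '1') is shared by Lineage H and Lineage L — a synapomorphy uniting that clade.
Char. 3 (derived state '1') is shared by Lineage H, Lineage L, and Lineage Q — a synapomorphy uniting that clade.
Char. 4 (derived state '1') is shared by Lineage H, Lineage J, Lineage L, and Lineage Q — a synapomorphy uniting that clade.
All ingroup taxa share the derived state '1' for Char. 5; it defines the ingroup but does not resolve relationships within it.
Most parsimonious ingroup topology: ((((Lineage H,Lineage L),Lineage Q),Lineage J),Lineage V).
Changes per character on this tree: Char. 1: 1; Char. 2: 1; Char. 3: 1; Char. 4: 1; Char. 5: 1.
Total = 5.

5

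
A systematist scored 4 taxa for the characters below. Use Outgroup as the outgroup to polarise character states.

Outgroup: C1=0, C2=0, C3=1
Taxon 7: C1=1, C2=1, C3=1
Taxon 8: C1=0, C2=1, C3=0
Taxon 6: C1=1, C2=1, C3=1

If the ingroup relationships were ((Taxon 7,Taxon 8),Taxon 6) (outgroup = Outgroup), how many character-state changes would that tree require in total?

4

Map each character onto ((Taxon 7,Taxon 8),Taxon 6) (rooted by Outgroup) and count the minimum state changes it requires (Fitch parsimony):
C1: 2; C2: 1; C3: 1.
Total tree length = 4.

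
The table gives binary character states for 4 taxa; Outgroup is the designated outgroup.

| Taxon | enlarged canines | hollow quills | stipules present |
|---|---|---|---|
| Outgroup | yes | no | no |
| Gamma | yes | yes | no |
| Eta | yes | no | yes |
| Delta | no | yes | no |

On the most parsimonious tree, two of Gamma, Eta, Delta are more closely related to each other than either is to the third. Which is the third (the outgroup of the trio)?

Character polarity is set by the outgroup: the derived state is whichever differs from the outgroup's state, so for enlarged canines the derived state is 'no', and for the remaining characters it is 'yes'.
enlarged canines (derived state 'no') is unique to Delta (autapomorphy; uninformative for grouping).
hollow quills (derived state 'yes') is shared by Delta and Gamma — a synapomorphy uniting that clade.
stipules present: derived state 'yes' in Eta only — an autapomorphy, so it tells us nothing about relationships among taxa.
Most parsimonious ingroup topology: ((Gamma,Delta),Eta).
Gamma and Delta share a more recent common ancestor with each other than either does with Eta, so Eta is the least closely related of the three.

Eta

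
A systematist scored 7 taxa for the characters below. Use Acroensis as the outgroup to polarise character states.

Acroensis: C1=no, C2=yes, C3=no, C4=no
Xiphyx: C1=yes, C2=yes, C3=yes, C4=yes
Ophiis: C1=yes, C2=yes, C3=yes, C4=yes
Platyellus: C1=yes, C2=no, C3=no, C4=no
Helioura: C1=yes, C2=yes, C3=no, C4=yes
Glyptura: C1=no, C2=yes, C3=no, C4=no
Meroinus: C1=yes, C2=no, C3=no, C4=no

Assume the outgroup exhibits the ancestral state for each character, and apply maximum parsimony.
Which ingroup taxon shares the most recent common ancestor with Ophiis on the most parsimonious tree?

Character polarity is set by the outgroup: the derived state is whichever differs from the outgroup's state, so for C2 the derived state is 'no', and for the remaining characters it is 'yes'.
Only Helioura, Meroinus, Ophiis, Platyellus, and Xiphyx show the derived state 'yes' for C1, supporting them as a clade.
C2 (derived state 'no') is shared by Meroinus and Platyellus — a synapomorphy uniting that clade.
C3 (derived state 'yes') is shared by Ophiis and Xiphyx — a synapomorphy uniting that clade.
Only Helioura, Ophiis, and Xiphyx show the derived state 'yes' for C4, supporting them as a clade.
Most parsimonious ingroup topology: ((((Xiphyx,Ophiis),Helioura),(Platyellus,Meroinus)),Glyptura).
Ophiis and Xiphyx form a cherry on this tree, so they are sister taxa.

Xiphyx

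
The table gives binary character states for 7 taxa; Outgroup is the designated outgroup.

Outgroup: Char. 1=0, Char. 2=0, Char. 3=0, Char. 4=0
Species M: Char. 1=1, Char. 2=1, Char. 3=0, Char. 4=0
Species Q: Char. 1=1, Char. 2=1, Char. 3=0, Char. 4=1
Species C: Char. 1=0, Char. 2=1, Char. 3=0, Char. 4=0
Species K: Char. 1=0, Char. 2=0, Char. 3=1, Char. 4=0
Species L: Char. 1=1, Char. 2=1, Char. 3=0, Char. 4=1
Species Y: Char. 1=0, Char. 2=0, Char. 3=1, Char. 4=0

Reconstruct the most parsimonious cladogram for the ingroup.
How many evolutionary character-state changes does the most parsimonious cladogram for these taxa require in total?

The outgroup has state '0' for every character, so '1' is the derived state throughout.
Char. 1 (derived state '1') is shared by Species L, Species M, and Species Q — a synapomorphy uniting that clade.
Char. 2: derived state '1' in Species C, Species L, Species M, and Species Q only — synapomorphy for {Species C, Species L, Species M, Species Q}.
Only Species K and Species Y show the derived state '1' for Char. 3, supporting them as a clade.
Only Species L and Species Q show the derived state '1' for Char. 4, supporting them as a clade.
Most parsimonious ingroup topology: (((Species M,(Species Q,Species L)),Species C),(Species K,Species Y)).
Changes per character on this tree: Char. 1: 1; Char. 2: 1; Char. 3: 1; Char. 4: 1.
Total = 4.

4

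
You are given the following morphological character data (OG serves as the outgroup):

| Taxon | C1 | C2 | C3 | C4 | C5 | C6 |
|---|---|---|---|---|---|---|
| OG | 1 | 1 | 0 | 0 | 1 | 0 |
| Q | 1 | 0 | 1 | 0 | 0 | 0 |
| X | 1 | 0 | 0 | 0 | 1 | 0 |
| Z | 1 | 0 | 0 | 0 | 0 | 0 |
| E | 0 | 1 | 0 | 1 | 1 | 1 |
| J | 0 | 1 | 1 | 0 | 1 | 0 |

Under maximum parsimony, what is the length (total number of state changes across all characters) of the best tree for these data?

Character polarity is set by the outgroup: the derived state is whichever differs from the outgroup's state, so for C1, C2, C5 the derived state is '0', and for the remaining characters it is '1'.
C1 (derived state '0') is shared by E and J — a synapomorphy uniting that clade.
C2 (derived state '0') is shared by Q, X, and Z — a synapomorphy uniting that clade.
C3 (state '1') occurs in J and Q but conflicts with the nesting implied by the other characters — most parsimoniously interpreted as homoplasy.
C4 (derived state '1') is unique to E (autapomorphy; uninformative for grouping).
C5: derived state '0' in Q and Z only — synapomorphy for {Q, Z}.
C6: derived state '1' in E only — an autapomorphy, so it tells us nothing about relationships among taxa.
Most parsimonious ingroup topology: (((Q,Z),X),(E,J)).
Changes per character on this tree: C1: 1; C2: 1; C3: 2; C4: 1; C5: 1; C6: 1.
Total = 7.

7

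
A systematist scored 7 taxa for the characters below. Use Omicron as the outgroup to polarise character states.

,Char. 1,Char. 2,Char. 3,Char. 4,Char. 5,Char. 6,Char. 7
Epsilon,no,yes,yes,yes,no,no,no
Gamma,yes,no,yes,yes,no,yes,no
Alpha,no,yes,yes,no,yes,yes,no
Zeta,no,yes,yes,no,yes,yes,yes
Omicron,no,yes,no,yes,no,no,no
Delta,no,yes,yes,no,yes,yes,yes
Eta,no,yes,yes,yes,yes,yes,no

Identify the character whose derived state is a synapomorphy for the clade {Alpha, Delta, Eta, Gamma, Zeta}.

Character polarity is set by the outgroup: the derived state is whichever differs from the outgroup's state, so for Char. 2, Char. 4 the derived state is 'no', and for the remaining characters it is 'yes'.
Char. 1: derived state 'yes' in Gamma only — an autapomorphy, so it tells us nothing about relationships among taxa.
Char. 2 (derived state 'no') is unique to Gamma (autapomorphy; uninformative for grouping).
Char. 3 (derived state 'yes') is shared by all ingroup taxa — unites the whole ingroup.
Char. 4 (derived state 'no') is shared by Alpha, Delta, and Zeta — a synapomorphy uniting that clade.
Only Alpha, Delta, Eta, and Zeta show the derived state 'yes' for Char. 5, supporting them as a clade.
Only Alpha, Delta, Eta, Gamma, and Zeta show the derived state 'yes' for Char. 6, supporting them as a clade.
Char. 7 (derived state 'yes') is shared by Delta and Zeta — a synapomorphy uniting that clade.
Most parsimonious ingroup topology: (Epsilon,(Gamma,(((Delta,Zeta),Alpha),Eta))).
The clade {Alpha, Delta, Eta, Gamma, Zeta} is supported by Char. 6: its derived state 'yes' occurs in exactly those taxa and in no other taxon (including the outgroup).

Char. 6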